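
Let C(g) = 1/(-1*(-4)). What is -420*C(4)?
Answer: -105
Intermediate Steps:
C(g) = 1/4
-420*C(4) = -420*1/4 = -105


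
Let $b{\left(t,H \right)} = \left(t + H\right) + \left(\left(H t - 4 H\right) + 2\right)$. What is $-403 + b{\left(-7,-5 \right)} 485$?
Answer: $21422$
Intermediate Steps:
$b{\left(t,H \right)} = 2 + t - 3 H + H t$ ($b{\left(t,H \right)} = \left(H + t\right) + \left(\left(- 4 H + H t\right) + 2\right) = \left(H + t\right) + \left(2 - 4 H + H t\right) = 2 + t - 3 H + H t$)
$-403 + b{\left(-7,-5 \right)} 485 = -403 + \left(2 - 7 - -15 - -35\right) 485 = -403 + \left(2 - 7 + 15 + 35\right) 485 = -403 + 45 \cdot 485 = -403 + 21825 = 21422$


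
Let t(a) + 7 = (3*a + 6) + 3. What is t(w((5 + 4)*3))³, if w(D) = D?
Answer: 571787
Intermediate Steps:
t(a) = 2 + 3*a (t(a) = -7 + ((3*a + 6) + 3) = -7 + ((6 + 3*a) + 3) = -7 + (9 + 3*a) = 2 + 3*a)
t(w((5 + 4)*3))³ = (2 + 3*((5 + 4)*3))³ = (2 + 3*(9*3))³ = (2 + 3*27)³ = (2 + 81)³ = 83³ = 571787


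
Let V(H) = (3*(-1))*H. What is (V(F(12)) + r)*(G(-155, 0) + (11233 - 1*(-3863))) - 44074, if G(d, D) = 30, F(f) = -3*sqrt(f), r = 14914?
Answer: 225545090 + 272268*sqrt(3) ≈ 2.2602e+8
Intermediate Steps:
V(H) = -3*H
(V(F(12)) + r)*(G(-155, 0) + (11233 - 1*(-3863))) - 44074 = (-(-9)*sqrt(12) + 14914)*(30 + (11233 - 1*(-3863))) - 44074 = (-(-9)*2*sqrt(3) + 14914)*(30 + (11233 + 3863)) - 44074 = (-(-18)*sqrt(3) + 14914)*(30 + 15096) - 44074 = (18*sqrt(3) + 14914)*15126 - 44074 = (14914 + 18*sqrt(3))*15126 - 44074 = (225589164 + 272268*sqrt(3)) - 44074 = 225545090 + 272268*sqrt(3)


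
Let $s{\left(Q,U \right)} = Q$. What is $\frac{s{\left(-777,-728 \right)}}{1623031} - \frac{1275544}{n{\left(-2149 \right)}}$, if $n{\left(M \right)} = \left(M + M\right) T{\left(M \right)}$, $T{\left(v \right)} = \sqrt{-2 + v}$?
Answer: $- \frac{777}{1623031} - \frac{637772 i \sqrt{239}}{1540833} \approx -0.00047873 - 6.3989 i$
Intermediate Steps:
$n{\left(M \right)} = 2 M \sqrt{-2 + M}$ ($n{\left(M \right)} = \left(M + M\right) \sqrt{-2 + M} = 2 M \sqrt{-2 + M}$)
$\frac{s{\left(-777,-728 \right)}}{1623031} - \frac{1275544}{n{\left(-2149 \right)}} = - \frac{777}{1623031} - \frac{1275544}{2 \left(-2149\right) \sqrt{-2 - 2149}} = \left(-777\right) \frac{1}{1623031} - \frac{1275544}{2 \left(-2149\right) \sqrt{-2151}} = - \frac{777}{1623031} - \frac{1275544}{2 \left(-2149\right) 3 i \sqrt{239}} = - \frac{777}{1623031} - \frac{1275544}{\left(-12894\right) i \sqrt{239}} = - \frac{777}{1623031} - 1275544 \frac{i \sqrt{239}}{3081666} = - \frac{777}{1623031} - \frac{637772 i \sqrt{239}}{1540833}$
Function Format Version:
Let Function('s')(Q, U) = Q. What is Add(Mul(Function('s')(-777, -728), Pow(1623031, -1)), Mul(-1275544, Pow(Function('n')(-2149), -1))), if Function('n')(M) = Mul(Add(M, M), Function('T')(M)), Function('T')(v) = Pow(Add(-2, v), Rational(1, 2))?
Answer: Add(Rational(-777, 1623031), Mul(Rational(-637772, 1540833), I, Pow(239, Rational(1, 2)))) ≈ Add(-0.00047873, Mul(-6.3989, I))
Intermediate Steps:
Function('n')(M) = Mul(2, M, Pow(Add(-2, M), Rational(1, 2))) (Function('n')(M) = Mul(Add(M, M), Pow(Add(-2, M), Rational(1, 2))) = Mul(Mul(2, M), Pow(Add(-2, M), Rational(1, 2))) = Mul(2, M, Pow(Add(-2, M), Rational(1, 2))))
Add(Mul(Function('s')(-777, -728), Pow(1623031, -1)), Mul(-1275544, Pow(Function('n')(-2149), -1))) = Add(Mul(-777, Pow(1623031, -1)), Mul(-1275544, Pow(Mul(2, -2149, Pow(Add(-2, -2149), Rational(1, 2))), -1))) = Add(Mul(-777, Rational(1, 1623031)), Mul(-1275544, Pow(Mul(2, -2149, Pow(-2151, Rational(1, 2))), -1))) = Add(Rational(-777, 1623031), Mul(-1275544, Pow(Mul(2, -2149, Mul(3, I, Pow(239, Rational(1, 2)))), -1))) = Add(Rational(-777, 1623031), Mul(-1275544, Pow(Mul(-12894, I, Pow(239, Rational(1, 2))), -1))) = Add(Rational(-777, 1623031), Mul(-1275544, Mul(Rational(1, 3081666), I, Pow(239, Rational(1, 2))))) = Add(Rational(-777, 1623031), Mul(Rational(-637772, 1540833), I, Pow(239, Rational(1, 2))))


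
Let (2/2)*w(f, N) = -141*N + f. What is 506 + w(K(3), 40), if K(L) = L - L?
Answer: -5134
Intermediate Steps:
K(L) = 0
w(f, N) = f - 141*N (w(f, N) = -141*N + f = f - 141*N)
506 + w(K(3), 40) = 506 + (0 - 141*40) = 506 + (0 - 5640) = 506 - 5640 = -5134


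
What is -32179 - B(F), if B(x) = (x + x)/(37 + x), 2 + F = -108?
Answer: -2349287/73 ≈ -32182.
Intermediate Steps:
F = -110 (F = -2 - 108 = -110)
B(x) = 2*x/(37 + x) (B(x) = (2*x)/(37 + x) = 2*x/(37 + x))
-32179 - B(F) = -32179 - 2*(-110)/(37 - 110) = -32179 - 2*(-110)/(-73) = -32179 - 2*(-110)*(-1)/73 = -32179 - 1*220/73 = -32179 - 220/73 = -2349287/73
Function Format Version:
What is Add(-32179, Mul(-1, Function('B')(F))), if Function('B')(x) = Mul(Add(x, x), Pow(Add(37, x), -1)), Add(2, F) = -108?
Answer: Rational(-2349287, 73) ≈ -32182.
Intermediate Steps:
F = -110 (F = Add(-2, -108) = -110)
Function('B')(x) = Mul(2, x, Pow(Add(37, x), -1)) (Function('B')(x) = Mul(Mul(2, x), Pow(Add(37, x), -1)) = Mul(2, x, Pow(Add(37, x), -1)))
Add(-32179, Mul(-1, Function('B')(F))) = Add(-32179, Mul(-1, Mul(2, -110, Pow(Add(37, -110), -1)))) = Add(-32179, Mul(-1, Mul(2, -110, Pow(-73, -1)))) = Add(-32179, Mul(-1, Mul(2, -110, Rational(-1, 73)))) = Add(-32179, Mul(-1, Rational(220, 73))) = Add(-32179, Rational(-220, 73)) = Rational(-2349287, 73)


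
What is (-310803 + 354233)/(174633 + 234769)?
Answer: 21715/204701 ≈ 0.10608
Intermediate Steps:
(-310803 + 354233)/(174633 + 234769) = 43430/409402 = 43430*(1/409402) = 21715/204701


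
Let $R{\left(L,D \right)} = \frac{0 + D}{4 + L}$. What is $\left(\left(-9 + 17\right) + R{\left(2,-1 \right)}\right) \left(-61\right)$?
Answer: $- \frac{2867}{6} \approx -477.83$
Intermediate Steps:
$R{\left(L,D \right)} = \frac{D}{4 + L}$
$\left(\left(-9 + 17\right) + R{\left(2,-1 \right)}\right) \left(-61\right) = \left(\left(-9 + 17\right) - \frac{1}{4 + 2}\right) \left(-61\right) = \left(8 - \frac{1}{6}\right) \left(-61\right) = \frac{47}{6} \left(-61\right) = - \frac{2867}{6}$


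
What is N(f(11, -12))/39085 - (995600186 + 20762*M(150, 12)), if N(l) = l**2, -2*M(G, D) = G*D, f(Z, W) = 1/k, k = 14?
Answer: -7483808960254759/7660660 ≈ -9.7691e+8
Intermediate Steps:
f(Z, W) = 1/14
M(G, D) = -D*G/2 (M(G, D) = -G*D/2 = -D*G/2)
N(f(11, -12))/39085 - (995600186 + 20762*M(150, 12)) = (1/14)**2/39085 - 20762/(1/(-1/2*12*150 + 47953)) = (1/196)*(1/39085) - 20762/(1/(-900 + 47953)) = 1/7660660 - 20762/(1/47053) = 1/7660660 - 20762/1/47053 = 1/7660660 - 20762*47053 = 1/7660660 - 976914386 = -7483808960254759/7660660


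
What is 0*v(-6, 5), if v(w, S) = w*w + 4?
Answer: 0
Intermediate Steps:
v(w, S) = 4 + w² (v(w, S) = w² + 4 = 4 + w²)
0*v(-6, 5) = 0*(4 + (-6)²) = 0*(4 + 36) = 0*40 = 0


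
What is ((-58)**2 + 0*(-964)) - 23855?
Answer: -20491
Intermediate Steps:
((-58)**2 + 0*(-964)) - 23855 = (3364 + 0) - 23855 = 3364 - 23855 = -20491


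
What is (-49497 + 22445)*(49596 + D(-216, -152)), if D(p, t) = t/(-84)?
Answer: -28176118808/21 ≈ -1.3417e+9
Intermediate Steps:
D(p, t) = -t/84 (D(p, t) = t*(-1/84) = -t/84)
(-49497 + 22445)*(49596 + D(-216, -152)) = (-49497 + 22445)*(49596 - 1/84*(-152)) = -27052*(49596 + 38/21) = -27052*1041554/21 = -28176118808/21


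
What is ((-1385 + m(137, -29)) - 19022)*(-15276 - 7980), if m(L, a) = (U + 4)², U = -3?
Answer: 474561936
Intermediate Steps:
m(L, a) = 1 (m(L, a) = (-3 + 4)² = 1² = 1)
((-1385 + m(137, -29)) - 19022)*(-15276 - 7980) = ((-1385 + 1) - 19022)*(-15276 - 7980) = (-1384 - 19022)*(-23256) = -20406*(-23256) = 474561936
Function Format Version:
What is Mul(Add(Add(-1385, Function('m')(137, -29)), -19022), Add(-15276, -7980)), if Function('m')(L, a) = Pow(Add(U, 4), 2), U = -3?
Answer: 474561936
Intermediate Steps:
Function('m')(L, a) = 1 (Function('m')(L, a) = Pow(Add(-3, 4), 2) = Pow(1, 2) = 1)
Mul(Add(Add(-1385, Function('m')(137, -29)), -19022), Add(-15276, -7980)) = Mul(Add(Add(-1385, 1), -19022), Add(-15276, -7980)) = Mul(Add(-1384, -19022), -23256) = Mul(-20406, -23256) = 474561936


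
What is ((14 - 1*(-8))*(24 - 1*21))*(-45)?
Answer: -2970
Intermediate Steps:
((14 - 1*(-8))*(24 - 1*21))*(-45) = ((14 + 8)*(24 - 21))*(-45) = (22*3)*(-45) = 66*(-45) = -2970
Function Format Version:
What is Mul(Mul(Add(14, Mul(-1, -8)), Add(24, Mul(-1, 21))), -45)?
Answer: -2970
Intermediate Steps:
Mul(Mul(Add(14, Mul(-1, -8)), Add(24, Mul(-1, 21))), -45) = Mul(Mul(Add(14, 8), Add(24, -21)), -45) = Mul(Mul(22, 3), -45) = Mul(66, -45) = -2970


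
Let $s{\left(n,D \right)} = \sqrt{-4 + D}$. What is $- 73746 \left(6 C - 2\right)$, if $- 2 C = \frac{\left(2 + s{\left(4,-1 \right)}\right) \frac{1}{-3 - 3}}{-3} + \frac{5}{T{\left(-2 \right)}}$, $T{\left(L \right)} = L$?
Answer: $-381021 + 12291 i \sqrt{5} \approx -3.8102 \cdot 10^{5} + 27484.0 i$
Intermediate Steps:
$C = \frac{43}{36} - \frac{i \sqrt{5}}{36}$ ($C = - \frac{\frac{\left(2 + \sqrt{-4 - 1}\right) \frac{1}{-3 - 3}}{-3} + \frac{5}{-2}}{2} = - \frac{\frac{2 + \sqrt{-5}}{-6} \left(- \frac{1}{3}\right) + 5 \left(- \frac{1}{2}\right)}{2} = - \frac{\left(2 + i \sqrt{5}\right) \left(- \frac{1}{6}\right) \left(- \frac{1}{3}\right) - \frac{5}{2}}{2} = - \frac{\left(- \frac{1}{3} - \frac{i \sqrt{5}}{6}\right) \left(- \frac{1}{3}\right) - \frac{5}{2}}{2} = - \frac{\left(\frac{1}{9} + \frac{i \sqrt{5}}{18}\right) - \frac{5}{2}}{2} = - \frac{- \frac{43}{18} + \frac{i \sqrt{5}}{18}}{2} = \frac{43}{36} - \frac{i \sqrt{5}}{36} \approx 1.1944 - 0.062113 i$)
$- 73746 \left(6 C - 2\right) = - 73746 \left(6 \left(\frac{43}{36} - \frac{i \sqrt{5}}{36}\right) - 2\right) = - 73746 \left(\left(\frac{43}{6} - \frac{i \sqrt{5}}{6}\right) - 2\right) = - 73746 \left(\frac{31}{6} - \frac{i \sqrt{5}}{6}\right) = -381021 + 12291 i \sqrt{5}$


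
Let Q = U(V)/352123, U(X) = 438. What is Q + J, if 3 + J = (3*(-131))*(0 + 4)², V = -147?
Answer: -2215205355/352123 ≈ -6291.0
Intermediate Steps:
Q = 438/352123 ≈ 0.0012439
J = -6291 (J = -3 + (3*(-131))*(0 + 4)² = -3 - 393*4² = -3 - 393*16 = -3 - 6288 = -6291)
Q + J = 438/352123 - 6291 = -2215205355/352123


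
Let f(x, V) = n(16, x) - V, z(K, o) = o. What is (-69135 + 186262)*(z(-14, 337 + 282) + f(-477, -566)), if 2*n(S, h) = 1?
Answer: 277708117/2 ≈ 1.3885e+8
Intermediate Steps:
n(S, h) = ½ (n(S, h) = (½)*1 = ½)
f(x, V) = ½ - V
(-69135 + 186262)*(z(-14, 337 + 282) + f(-477, -566)) = (-69135 + 186262)*((337 + 282) + (½ - 1*(-566))) = 117127*(619 + (½ + 566)) = 117127*(619 + 1133/2) = 117127*(2371/2) = 277708117/2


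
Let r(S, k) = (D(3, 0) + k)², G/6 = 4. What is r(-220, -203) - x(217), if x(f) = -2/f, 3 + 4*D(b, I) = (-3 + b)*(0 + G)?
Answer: 144136857/3472 ≈ 41514.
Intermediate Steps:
G = 24 (G = 6*4 = 24)
D(b, I) = -75/4 + 6*b (D(b, I) = -¾ + ((-3 + b)*(0 + 24))/4 = -¾ + ((-3 + b)*24)/4 = -¾ + (-72 + 24*b)/4 = -¾ + (-18 + 6*b) = -75/4 + 6*b)
r(S, k) = (-¾ + k)² (r(S, k) = ((-75/4 + 6*3) + k)² = ((-75/4 + 18) + k)² = (-¾ + k)²)
r(-220, -203) - x(217) = (-3 + 4*(-203))²/16 - (-2)/217 = (-3 - 812)²/16 - (-2)/217 = (1/16)*(-815)² - 1*(-2/217) = (1/16)*664225 + 2/217 = 664225/16 + 2/217 = 144136857/3472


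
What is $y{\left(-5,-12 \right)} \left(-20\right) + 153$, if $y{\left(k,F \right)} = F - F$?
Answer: $153$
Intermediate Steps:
$y{\left(k,F \right)} = 0$
$y{\left(-5,-12 \right)} \left(-20\right) + 153 = 0 \left(-20\right) + 153 = 0 + 153 = 153$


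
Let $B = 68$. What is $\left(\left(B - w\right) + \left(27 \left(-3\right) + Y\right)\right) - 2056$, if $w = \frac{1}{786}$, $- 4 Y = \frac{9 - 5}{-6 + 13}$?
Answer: $- \frac{11384431}{5502} \approx -2069.1$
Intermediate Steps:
$Y = - \frac{1}{7}$ ($Y = - \frac{\left(9 - 5\right) \frac{1}{-6 + 13}}{4} = - \frac{4 \cdot \frac{1}{7}}{4} = \left(- \frac{1}{4}\right) \frac{4}{7} = - \frac{1}{7} \approx -0.14286$)
$w = \frac{1}{786} \approx 0.0012723$
$\left(\left(B - w\right) + \left(27 \left(-3\right) + Y\right)\right) - 2056 = \left(\left(68 - \frac{1}{786}\right) + \left(27 \left(-3\right) - \frac{1}{7}\right)\right) - 2056 = \left(\left(68 - \frac{1}{786}\right) - \frac{568}{7}\right) - 2056 = \left(\frac{53447}{786} - \frac{568}{7}\right) - 2056 = - \frac{72319}{5502} - 2056 = - \frac{11384431}{5502}$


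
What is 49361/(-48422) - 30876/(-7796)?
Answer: 277564829/94374478 ≈ 2.9411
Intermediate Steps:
49361/(-48422) - 30876/(-7796) = 49361*(-1/48422) - 30876*(-1/7796) = -49361/48422 + 7719/1949 = 277564829/94374478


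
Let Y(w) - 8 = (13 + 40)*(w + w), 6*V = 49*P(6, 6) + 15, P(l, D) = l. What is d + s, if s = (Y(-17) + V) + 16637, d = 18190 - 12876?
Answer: 40417/2 ≈ 20209.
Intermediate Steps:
V = 103/2 (V = (49*6 + 15)/6 = (294 + 15)/6 = (1/6)*309 = 103/2 ≈ 51.500)
d = 5314
Y(w) = 8 + 106*w (Y(w) = 8 + (13 + 40)*(w + w) = 8 + 53*(2*w) = 8 + 106*w)
s = 29789/2 (s = ((8 + 106*(-17)) + 103/2) + 16637 = ((8 - 1802) + 103/2) + 16637 = (-1794 + 103/2) + 16637 = -3485/2 + 16637 = 29789/2 ≈ 14895.)
d + s = 5314 + 29789/2 = 40417/2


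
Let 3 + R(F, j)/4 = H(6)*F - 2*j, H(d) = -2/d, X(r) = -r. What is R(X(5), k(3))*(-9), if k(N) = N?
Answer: 264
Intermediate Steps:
R(F, j) = -12 - 8*j - 4*F/3 (R(F, j) = -12 + 4*((-2/6)*F - 2*j) = -12 + 4*((-2*⅙)*F - 2*j) = -12 + 4*(-F/3 - 2*j) = -12 + 4*(-2*j - F/3) = -12 + (-8*j - 4*F/3) = -12 - 8*j - 4*F/3)
R(X(5), k(3))*(-9) = (-12 - 8*3 - (-4)*5/3)*(-9) = (-12 - 24 - 4/3*(-5))*(-9) = (-12 - 24 + 20/3)*(-9) = -88/3*(-9) = 264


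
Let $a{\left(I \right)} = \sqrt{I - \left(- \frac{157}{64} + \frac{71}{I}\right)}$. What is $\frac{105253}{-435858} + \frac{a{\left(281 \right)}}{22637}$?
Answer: $- \frac{105253}{435858} + \frac{\sqrt{1431154637}}{50887976} \approx -0.24074$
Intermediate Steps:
$a{\left(I \right)} = \sqrt{\frac{157}{64} + I - \frac{71}{I}}$ ($a{\left(I \right)} = \sqrt{I - \left(- \frac{157}{64} + \frac{71}{I}\right)} = \sqrt{I + \left(- \frac{71}{I} + \frac{157}{64}\right)} = \sqrt{I + \left(\frac{157}{64} - \frac{71}{I}\right)} = \sqrt{\frac{157}{64} + I - \frac{71}{I}}$)
$\frac{105253}{-435858} + \frac{a{\left(281 \right)}}{22637} = \frac{105253}{-435858} + \frac{\frac{1}{8} \sqrt{157 - \frac{4544}{281} + 64 \cdot 281}}{22637} = 105253 \left(- \frac{1}{435858}\right) + \frac{\sqrt{157 - \frac{4544}{281} + 17984}}{8} \cdot \frac{1}{22637} = - \frac{105253}{435858} + \frac{\sqrt{157 - \frac{4544}{281} + 17984}}{8} \cdot \frac{1}{22637} = - \frac{105253}{435858} + \frac{\sqrt{\frac{5093077}{281}}}{8} \cdot \frac{1}{22637} = - \frac{105253}{435858} + \frac{\frac{1}{281} \sqrt{1431154637}}{8} \cdot \frac{1}{22637} = - \frac{105253}{435858} + \frac{\sqrt{1431154637}}{2248} \cdot \frac{1}{22637} = - \frac{105253}{435858} + \frac{\sqrt{1431154637}}{50887976}$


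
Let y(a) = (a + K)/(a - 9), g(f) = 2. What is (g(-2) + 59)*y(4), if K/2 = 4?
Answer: -732/5 ≈ -146.40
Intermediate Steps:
K = 8 (K = 2*4 = 8)
y(a) = (8 + a)/(-9 + a) (y(a) = (a + 8)/(a - 9) = (8 + a)/(-9 + a))
(g(-2) + 59)*y(4) = (2 + 59)*((8 + 4)/(-9 + 4)) = 61*(12/(-5)) = 61*(-⅕*12) = 61*(-12/5) = -732/5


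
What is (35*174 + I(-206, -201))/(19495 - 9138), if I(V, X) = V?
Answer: 5884/10357 ≈ 0.56812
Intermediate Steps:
(35*174 + I(-206, -201))/(19495 - 9138) = (35*174 - 206)/(19495 - 9138) = (6090 - 206)/10357 = 5884*(1/10357) = 5884/10357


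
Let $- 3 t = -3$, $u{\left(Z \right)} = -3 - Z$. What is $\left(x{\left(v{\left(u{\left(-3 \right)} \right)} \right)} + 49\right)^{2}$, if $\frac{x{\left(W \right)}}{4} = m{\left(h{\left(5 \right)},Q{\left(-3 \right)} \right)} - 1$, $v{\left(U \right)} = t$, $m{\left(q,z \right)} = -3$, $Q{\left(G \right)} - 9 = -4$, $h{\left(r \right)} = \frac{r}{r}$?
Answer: $1089$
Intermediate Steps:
$h{\left(r \right)} = 1$
$t = 1$ ($t = \left(- \frac{1}{3}\right) \left(-3\right) = 1$)
$Q{\left(G \right)} = 5$ ($Q{\left(G \right)} = 9 - 4 = 5$)
$v{\left(U \right)} = 1$
$x{\left(W \right)} = -16$ ($x{\left(W \right)} = 4 \left(-3 - 1\right) = 4 \left(-4\right) = -16$)
$\left(x{\left(v{\left(u{\left(-3 \right)} \right)} \right)} + 49\right)^{2} = \left(-16 + 49\right)^{2} = 33^{2} = 1089$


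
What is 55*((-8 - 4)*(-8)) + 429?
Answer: 5709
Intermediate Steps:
55*((-8 - 4)*(-8)) + 429 = 55*(-12*(-8)) + 429 = 55*96 + 429 = 5280 + 429 = 5709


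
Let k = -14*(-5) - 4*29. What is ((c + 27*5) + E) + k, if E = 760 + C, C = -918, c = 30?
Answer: -39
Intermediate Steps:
E = -158 (E = 760 - 918 = -158)
k = -46 (k = 70 - 116 = -46)
((c + 27*5) + E) + k = ((30 + 27*5) - 158) - 46 = ((30 + 135) - 158) - 46 = (165 - 158) - 46 = 7 - 46 = -39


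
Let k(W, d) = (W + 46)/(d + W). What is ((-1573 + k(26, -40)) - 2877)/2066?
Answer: -15593/7231 ≈ -2.1564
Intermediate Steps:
k(W, d) = (46 + W)/(W + d)
((-1573 + k(26, -40)) - 2877)/2066 = ((-1573 + (46 + 26)/(26 - 40)) - 2877)/2066 = ((-1573 + 72/(-14)) - 2877)*(1/2066) = ((-1573 - 1/14*72) - 2877)*(1/2066) = ((-1573 - 36/7) - 2877)*(1/2066) = (-11047/7 - 2877)*(1/2066) = -31186/7*1/2066 = -15593/7231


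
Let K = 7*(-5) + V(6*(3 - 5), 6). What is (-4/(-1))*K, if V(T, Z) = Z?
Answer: -116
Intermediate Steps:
K = -29 (K = 7*(-5) + 6 = -35 + 6 = -29)
(-4/(-1))*K = -4/(-1)*(-29) = -4*(-1)*(-29) = 4*(-29) = -116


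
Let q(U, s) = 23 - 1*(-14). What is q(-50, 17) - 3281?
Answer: -3244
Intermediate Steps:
q(U, s) = 37 (q(U, s) = 23 + 14 = 37)
q(-50, 17) - 3281 = 37 - 3281 = -3244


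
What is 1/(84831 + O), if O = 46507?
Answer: 1/131338 ≈ 7.6139e-6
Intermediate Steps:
1/(84831 + O) = 1/(84831 + 46507) = 1/131338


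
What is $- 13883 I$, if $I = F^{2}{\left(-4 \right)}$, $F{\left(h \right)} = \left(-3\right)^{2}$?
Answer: $-1124523$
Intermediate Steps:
$F{\left(h \right)} = 9$
$I = 81$ ($I = 9^{2} = 81$)
$- 13883 I = \left(-13883\right) 81 = -1124523$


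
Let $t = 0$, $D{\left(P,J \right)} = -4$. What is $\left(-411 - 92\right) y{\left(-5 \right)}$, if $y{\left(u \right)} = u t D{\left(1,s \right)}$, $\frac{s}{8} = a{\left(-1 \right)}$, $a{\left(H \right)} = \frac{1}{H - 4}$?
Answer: $0$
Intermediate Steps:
$a{\left(H \right)} = \frac{1}{-4 + H}$
$s = - \frac{8}{5}$ ($s = \frac{8}{-4 - 1} = \frac{8}{-5} = 8 \left(- \frac{1}{5}\right) = - \frac{8}{5} \approx -1.6$)
$y{\left(u \right)} = 0$ ($y{\left(u \right)} = u 0 \left(-4\right) = 0 \left(-4\right) = 0$)
$\left(-411 - 92\right) y{\left(-5 \right)} = \left(-411 - 92\right) 0 = \left(-503\right) 0 = 0$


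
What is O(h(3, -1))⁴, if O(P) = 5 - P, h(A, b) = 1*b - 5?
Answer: 14641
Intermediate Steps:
h(A, b) = -5 + b (h(A, b) = b - 5 = -5 + b)
O(h(3, -1))⁴ = (5 - (-5 - 1))⁴ = (5 - 1*(-6))⁴ = (5 + 6)⁴ = 11⁴ = 14641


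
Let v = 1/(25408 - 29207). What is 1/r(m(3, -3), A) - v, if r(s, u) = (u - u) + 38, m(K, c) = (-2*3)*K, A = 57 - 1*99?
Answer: 3837/144362 ≈ 0.026579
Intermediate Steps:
A = -42 (A = 57 - 99 = -42)
m(K, c) = -6*K
v = -1/3799 (v = 1/(-3799) = -1/3799 ≈ -0.00026323)
r(s, u) = 38 (r(s, u) = 0 + 38 = 38)
1/r(m(3, -3), A) - v = 1/38 - 1*(-1/3799) = 1/38 + 1/3799 = 3837/144362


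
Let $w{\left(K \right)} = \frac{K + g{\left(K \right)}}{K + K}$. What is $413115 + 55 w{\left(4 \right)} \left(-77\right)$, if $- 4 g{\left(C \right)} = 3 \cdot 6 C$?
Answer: $\frac{1682105}{4} \approx 4.2053 \cdot 10^{5}$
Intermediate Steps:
$g{\left(C \right)} = - \frac{9 C}{2}$ ($g{\left(C \right)} = - \frac{3 \cdot 6 C}{4} = - \frac{18 C}{4} = - \frac{9 C}{2}$)
$w{\left(K \right)} = - \frac{7}{4}$ ($w{\left(K \right)} = \frac{K - \frac{9 K}{2}}{K + K} = \frac{\left(- \frac{7}{2}\right) K}{2 K} = - \frac{7 K}{2} \frac{1}{2 K} = - \frac{7}{4}$)
$413115 + 55 w{\left(4 \right)} \left(-77\right) = 413115 + 55 \left(- \frac{7}{4}\right) \left(-77\right) = 413115 - - \frac{29645}{4} = 413115 + \frac{29645}{4} = \frac{1682105}{4}$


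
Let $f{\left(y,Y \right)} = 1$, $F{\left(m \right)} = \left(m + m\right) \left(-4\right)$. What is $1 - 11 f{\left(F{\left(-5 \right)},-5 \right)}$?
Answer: $-10$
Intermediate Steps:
$F{\left(m \right)} = - 8 m$ ($F{\left(m \right)} = 2 m \left(-4\right) = - 8 m$)
$1 - 11 f{\left(F{\left(-5 \right)},-5 \right)} = 1 - 11 = -10$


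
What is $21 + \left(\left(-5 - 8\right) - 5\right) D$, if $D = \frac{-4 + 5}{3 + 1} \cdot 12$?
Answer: $-33$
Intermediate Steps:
$D = 3$ ($D = 1 \cdot \frac{1}{4} \cdot 12 = \frac{1}{4} \cdot 12 = 3$)
$21 + \left(\left(-5 - 8\right) - 5\right) D = 21 + \left(\left(-5 - 8\right) - 5\right) 3 = 21 + \left(-13 - 5\right) 3 = 21 - 54 = -33$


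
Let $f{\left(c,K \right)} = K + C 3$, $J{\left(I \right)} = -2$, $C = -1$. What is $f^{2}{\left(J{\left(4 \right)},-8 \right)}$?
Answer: $121$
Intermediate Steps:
$f{\left(c,K \right)} = -3 + K$ ($f{\left(c,K \right)} = K - 3 = -3 + K$)
$f^{2}{\left(J{\left(4 \right)},-8 \right)} = \left(-3 - 8\right)^{2} = \left(-11\right)^{2} = 121$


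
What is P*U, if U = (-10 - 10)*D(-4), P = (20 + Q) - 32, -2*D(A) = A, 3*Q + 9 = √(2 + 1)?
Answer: 600 - 40*√3/3 ≈ 576.91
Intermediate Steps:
Q = -3 + √3/3 (Q = -3 + √(2 + 1)/3 = -3 + √3/3 ≈ -2.4226)
D(A) = -A/2
P = -15 + √3/3 (P = (20 + (-3 + √3/3)) - 32 = (17 + √3/3) - 32 = -15 + √3/3 ≈ -14.423)
U = -40 (U = (-10 - 10)*(-½*(-4)) = -20*2 = -40)
P*U = (-15 + √3/3)*(-40) = 600 - 40*√3/3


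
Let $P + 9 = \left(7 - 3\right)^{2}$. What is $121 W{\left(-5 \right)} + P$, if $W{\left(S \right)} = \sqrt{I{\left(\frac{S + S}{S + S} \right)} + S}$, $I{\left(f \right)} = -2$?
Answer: $7 + 121 i \sqrt{7} \approx 7.0 + 320.14 i$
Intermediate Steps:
$P = 7$ ($P = -9 + \left(7 - 3\right)^{2} = -9 + 4^{2} = -9 + 16 = 7$)
$W{\left(S \right)} = \sqrt{-2 + S}$
$121 W{\left(-5 \right)} + P = 121 \sqrt{-2 - 5} + 7 = 121 \sqrt{-7} + 7 = 121 i \sqrt{7} + 7 = 7 + 121 i \sqrt{7}$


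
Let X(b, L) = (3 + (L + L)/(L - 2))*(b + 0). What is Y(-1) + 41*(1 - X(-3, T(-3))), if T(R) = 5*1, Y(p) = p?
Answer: 819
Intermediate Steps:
T(R) = 5
X(b, L) = b*(3 + 2*L/(-2 + L)) (X(b, L) = (3 + (2*L)/(-2 + L))*b = (3 + 2*L/(-2 + L))*b = b*(3 + 2*L/(-2 + L)))
Y(-1) + 41*(1 - X(-3, T(-3))) = -1 + 41*(1 - (-3)*(-6 + 5*5)/(-2 + 5)) = -1 + 41*(1 - (-3)*(-6 + 25)/3) = -1 + 41*(1 - (-3)*19/3) = -1 + 41*(1 - 1*(-19)) = -1 + 41*(1 + 19) = -1 + 41*20 = -1 + 820 = 819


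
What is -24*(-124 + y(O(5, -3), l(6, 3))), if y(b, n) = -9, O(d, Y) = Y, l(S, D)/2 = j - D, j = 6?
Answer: 3192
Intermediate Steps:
l(S, D) = 12 - 2*D (l(S, D) = 2*(6 - D) = 12 - 2*D)
-24*(-124 + y(O(5, -3), l(6, 3))) = -24*(-124 - 9) = -24*(-133) = 3192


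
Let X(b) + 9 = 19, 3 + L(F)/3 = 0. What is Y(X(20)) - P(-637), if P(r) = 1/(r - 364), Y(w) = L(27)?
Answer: -9008/1001 ≈ -8.9990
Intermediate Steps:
L(F) = -9 (L(F) = -9 + 3*0 = -9 + 0 = -9)
X(b) = 10 (X(b) = -9 + 19 = 10)
Y(w) = -9
P(r) = 1/(-364 + r)
Y(X(20)) - P(-637) = -9 - 1/(-364 - 637) = -9 - 1/(-1001) = -9 - 1*(-1/1001) = -9 + 1/1001 = -9008/1001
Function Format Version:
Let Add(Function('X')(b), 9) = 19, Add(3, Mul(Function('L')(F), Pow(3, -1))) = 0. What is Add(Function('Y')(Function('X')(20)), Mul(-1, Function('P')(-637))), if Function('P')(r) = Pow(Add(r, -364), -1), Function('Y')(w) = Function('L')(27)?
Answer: Rational(-9008, 1001) ≈ -8.9990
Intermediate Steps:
Function('L')(F) = -9 (Function('L')(F) = Add(-9, Mul(3, 0)) = Add(-9, 0) = -9)
Function('X')(b) = 10 (Function('X')(b) = Add(-9, 19) = 10)
Function('Y')(w) = -9
Function('P')(r) = Pow(Add(-364, r), -1)
Add(Function('Y')(Function('X')(20)), Mul(-1, Function('P')(-637))) = Add(-9, Mul(-1, Pow(Add(-364, -637), -1))) = Add(-9, Mul(-1, Pow(-1001, -1))) = Add(-9, Mul(-1, Rational(-1, 1001))) = Add(-9, Rational(1, 1001)) = Rational(-9008, 1001)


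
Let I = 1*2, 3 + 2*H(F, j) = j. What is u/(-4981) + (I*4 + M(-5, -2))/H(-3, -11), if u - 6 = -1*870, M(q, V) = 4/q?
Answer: -149076/174335 ≈ -0.85511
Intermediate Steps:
H(F, j) = -3/2 + j/2
I = 2
u = -864 (u = 6 - 1*870 = 6 - 870 = -864)
u/(-4981) + (I*4 + M(-5, -2))/H(-3, -11) = -864/(-4981) + (2*4 + 4/(-5))/(-3/2 + (½)*(-11)) = -864*(-1/4981) + (8 + 4*(-⅕))/(-3/2 - 11/2) = 864/4981 + (8 - ⅘)/(-7) = 864/4981 + (36/5)*(-⅐) = 864/4981 - 36/35 = -149076/174335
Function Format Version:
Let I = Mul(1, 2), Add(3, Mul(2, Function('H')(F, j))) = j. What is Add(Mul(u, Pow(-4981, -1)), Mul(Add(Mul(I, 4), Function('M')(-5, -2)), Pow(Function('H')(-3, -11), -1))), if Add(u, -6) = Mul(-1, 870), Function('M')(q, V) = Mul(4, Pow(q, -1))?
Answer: Rational(-149076, 174335) ≈ -0.85511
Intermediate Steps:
Function('H')(F, j) = Add(Rational(-3, 2), Mul(Rational(1, 2), j))
I = 2
u = -864 (u = Add(6, Mul(-1, 870)) = Add(6, -870) = -864)
Add(Mul(u, Pow(-4981, -1)), Mul(Add(Mul(I, 4), Function('M')(-5, -2)), Pow(Function('H')(-3, -11), -1))) = Add(Mul(-864, Pow(-4981, -1)), Mul(Add(Mul(2, 4), Mul(4, Pow(-5, -1))), Pow(Add(Rational(-3, 2), Mul(Rational(1, 2), -11)), -1))) = Add(Mul(-864, Rational(-1, 4981)), Mul(Add(8, Mul(4, Rational(-1, 5))), Pow(Add(Rational(-3, 2), Rational(-11, 2)), -1))) = Add(Rational(864, 4981), Mul(Add(8, Rational(-4, 5)), Pow(-7, -1))) = Add(Rational(864, 4981), Mul(Rational(36, 5), Rational(-1, 7))) = Add(Rational(864, 4981), Rational(-36, 35)) = Rational(-149076, 174335)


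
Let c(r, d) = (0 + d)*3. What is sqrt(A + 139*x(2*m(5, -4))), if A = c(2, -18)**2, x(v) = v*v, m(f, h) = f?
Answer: 4*sqrt(1051) ≈ 129.68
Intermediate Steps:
c(r, d) = 3*d (c(r, d) = d*3 = 3*d)
x(v) = v**2
A = 2916 (A = (3*(-18))**2 = (-54)**2 = 2916)
sqrt(A + 139*x(2*m(5, -4))) = sqrt(2916 + 139*(2*5)**2) = sqrt(2916 + 139*10**2) = sqrt(2916 + 139*100) = sqrt(2916 + 13900) = sqrt(16816) = 4*sqrt(1051)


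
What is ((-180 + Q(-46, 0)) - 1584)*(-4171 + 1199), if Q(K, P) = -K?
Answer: 5105896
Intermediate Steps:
((-180 + Q(-46, 0)) - 1584)*(-4171 + 1199) = ((-180 - 1*(-46)) - 1584)*(-4171 + 1199) = ((-180 + 46) - 1584)*(-2972) = (-134 - 1584)*(-2972) = -1718*(-2972) = 5105896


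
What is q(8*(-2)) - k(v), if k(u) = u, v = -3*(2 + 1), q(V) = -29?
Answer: -20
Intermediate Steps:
v = -9 (v = -3*3 = -9)
q(8*(-2)) - k(v) = -29 - 1*(-9) = -29 + 9 = -20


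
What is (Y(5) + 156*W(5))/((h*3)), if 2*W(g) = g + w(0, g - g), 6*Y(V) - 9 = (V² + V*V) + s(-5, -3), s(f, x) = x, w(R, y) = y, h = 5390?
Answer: 599/24255 ≈ 0.024696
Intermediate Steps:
Y(V) = 1 + V²/3 (Y(V) = 3/2 + ((V² + V*V) - 3)/6 = 3/2 + ((V² + V²) - 3)/6 = 3/2 + (2*V² - 3)/6 = 3/2 + (-3 + 2*V²)/6 = 3/2 + (-½ + V²/3) = 1 + V²/3)
W(g) = g/2 (W(g) = (g + (g - g))/2 = (g + 0)/2 = g/2)
(Y(5) + 156*W(5))/((h*3)) = ((1 + (⅓)*5²) + 156*((½)*5))/((5390*3)) = ((1 + (⅓)*25) + 156*(5/2))/16170 = ((1 + 25/3) + 390)*(1/16170) = (28/3 + 390)*(1/16170) = (1198/3)*(1/16170) = 599/24255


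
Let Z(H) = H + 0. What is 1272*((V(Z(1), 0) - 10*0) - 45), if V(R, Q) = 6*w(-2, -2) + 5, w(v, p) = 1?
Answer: -43248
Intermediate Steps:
Z(H) = H
V(R, Q) = 11 (V(R, Q) = 6*1 + 5 = 6 + 5 = 11)
1272*((V(Z(1), 0) - 10*0) - 45) = 1272*((11 - 10*0) - 45) = 1272*((11 + 0) - 45) = 1272*(11 - 45) = 1272*(-34) = -43248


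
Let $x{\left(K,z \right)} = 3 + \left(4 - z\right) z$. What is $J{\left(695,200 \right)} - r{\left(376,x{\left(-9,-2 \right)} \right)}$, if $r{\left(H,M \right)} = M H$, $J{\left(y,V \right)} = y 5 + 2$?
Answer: $6861$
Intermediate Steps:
$x{\left(K,z \right)} = 3 + z \left(4 - z\right)$
$J{\left(y,V \right)} = 2 + 5 y$ ($J{\left(y,V \right)} = 5 y + 2 = 2 + 5 y$)
$r{\left(H,M \right)} = H M$
$J{\left(695,200 \right)} - r{\left(376,x{\left(-9,-2 \right)} \right)} = \left(2 + 5 \cdot 695\right) - 376 \left(3 - \left(-2\right)^{2} + 4 \left(-2\right)\right) = \left(2 + 3475\right) - 376 \left(3 - 4 - 8\right) = 3477 - 376 \left(3 - 4 - 8\right) = 3477 - 376 \left(-9\right) = 3477 - -3384 = 3477 + 3384 = 6861$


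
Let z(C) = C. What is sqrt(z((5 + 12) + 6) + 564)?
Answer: sqrt(587) ≈ 24.228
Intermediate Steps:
sqrt(z((5 + 12) + 6) + 564) = sqrt(((5 + 12) + 6) + 564) = sqrt((17 + 6) + 564) = sqrt(23 + 564) = sqrt(587)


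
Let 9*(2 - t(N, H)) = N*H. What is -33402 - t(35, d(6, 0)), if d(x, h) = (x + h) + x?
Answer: -100072/3 ≈ -33357.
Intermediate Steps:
d(x, h) = h + 2*x (d(x, h) = (h + x) + x = h + 2*x)
t(N, H) = 2 - H*N/9 (t(N, H) = 2 - N*H/9 = 2 - H*N/9)
-33402 - t(35, d(6, 0)) = -33402 - (2 - ⅑*(0 + 2*6)*35) = -33402 - (2 - ⅑*(0 + 12)*35) = -33402 - (2 - ⅑*12*35) = -33402 - (2 - 140/3) = -33402 - 1*(-134/3) = -33402 + 134/3 = -100072/3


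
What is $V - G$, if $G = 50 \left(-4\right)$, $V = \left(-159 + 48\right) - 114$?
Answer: $-25$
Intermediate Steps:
$V = -225$ ($V = -111 - 114 = -225$)
$G = -200$
$V - G = -225 - -200 = -225 + 200 = -25$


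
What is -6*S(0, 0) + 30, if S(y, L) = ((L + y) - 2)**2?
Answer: 6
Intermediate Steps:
S(y, L) = (-2 + L + y)**2
-6*S(0, 0) + 30 = -6*(-2 + 0 + 0)**2 + 30 = -6*(-2)**2 + 30 = -6*4 + 30 = -24 + 30 = 6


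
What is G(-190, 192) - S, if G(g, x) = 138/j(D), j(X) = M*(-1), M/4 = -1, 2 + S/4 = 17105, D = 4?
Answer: -136755/2 ≈ -68378.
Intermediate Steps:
S = 68412 (S = -8 + 4*17105 = -8 + 68420 = 68412)
M = -4 (M = 4*(-1) = -4)
j(X) = 4 (j(X) = -4*(-1) = 4)
G(g, x) = 69/2 (G(g, x) = 138/4 = 138*(1/4) = 69/2)
G(-190, 192) - S = 69/2 - 1*68412 = 69/2 - 68412 = -136755/2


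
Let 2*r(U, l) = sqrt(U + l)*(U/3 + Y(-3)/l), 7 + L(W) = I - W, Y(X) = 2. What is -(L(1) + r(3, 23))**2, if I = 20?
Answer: -160477/1058 - 300*sqrt(26)/23 ≈ -218.19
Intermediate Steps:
L(W) = 13 - W (L(W) = -7 + (20 - W) = 13 - W)
r(U, l) = sqrt(U + l)*(2/l + U/3)/2 (r(U, l) = (sqrt(U + l)*(U/3 + 2/l))/2 = (sqrt(U + l)*(2/l + U/3))/2 = sqrt(U + l)*(2/l + U/3)/2)
-(L(1) + r(3, 23))**2 = -((13 - 1*1) + (1/6)*sqrt(3 + 23)*(6 + 3*23)/23)**2 = -((13 - 1) + (1/6)*(1/23)*sqrt(26)*(6 + 69))**2 = -(12 + (1/6)*(1/23)*sqrt(26)*75)**2 = -(12 + 25*sqrt(26)/46)**2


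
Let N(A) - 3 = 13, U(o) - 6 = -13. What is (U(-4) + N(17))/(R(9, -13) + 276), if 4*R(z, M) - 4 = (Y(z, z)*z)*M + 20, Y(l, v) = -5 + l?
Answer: 3/55 ≈ 0.054545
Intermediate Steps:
U(o) = -7 (U(o) = 6 - 13 = -7)
N(A) = 16 (N(A) = 3 + 13 = 16)
R(z, M) = 6 + M*z*(-5 + z)/4 (R(z, M) = 1 + (((-5 + z)*z)*M + 20)/4 = 1 + ((z*(-5 + z))*M + 20)/4 = 1 + (M*z*(-5 + z) + 20)/4 = 1 + (20 + M*z*(-5 + z))/4 = 1 + (5 + M*z*(-5 + z)/4) = 6 + M*z*(-5 + z)/4)
(U(-4) + N(17))/(R(9, -13) + 276) = (-7 + 16)/((6 + (1/4)*(-13)*9*(-5 + 9)) + 276) = 9/((6 + (1/4)*(-13)*9*4) + 276) = 9/((6 - 117) + 276) = 9/(-111 + 276) = 9/165 = 9*(1/165) = 3/55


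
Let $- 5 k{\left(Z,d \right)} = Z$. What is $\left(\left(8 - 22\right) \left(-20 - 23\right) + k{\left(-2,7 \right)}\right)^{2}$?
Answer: $\frac{9072144}{25} \approx 3.6289 \cdot 10^{5}$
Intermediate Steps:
$k{\left(Z,d \right)} = - \frac{Z}{5}$
$\left(\left(8 - 22\right) \left(-20 - 23\right) + k{\left(-2,7 \right)}\right)^{2} = \left(\left(8 - 22\right) \left(-20 - 23\right) - - \frac{2}{5}\right)^{2} = \left(\left(-14\right) \left(-43\right) + \frac{2}{5}\right)^{2} = \left(602 + \frac{2}{5}\right)^{2} = \left(\frac{3012}{5}\right)^{2} = \frac{9072144}{25}$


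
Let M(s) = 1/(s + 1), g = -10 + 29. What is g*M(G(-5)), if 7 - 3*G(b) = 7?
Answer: 19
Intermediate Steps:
G(b) = 0 (G(b) = 7/3 - 1/3*7 = 7/3 - 7/3 = 0)
g = 19
M(s) = 1/(1 + s)
g*M(G(-5)) = 19/(1 + 0) = 19/1 = 19*1 = 19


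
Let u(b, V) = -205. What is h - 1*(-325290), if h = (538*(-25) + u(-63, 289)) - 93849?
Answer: 217786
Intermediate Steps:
h = -107504 (h = (538*(-25) - 205) - 93849 = (-13450 - 205) - 93849 = -13655 - 93849 = -107504)
h - 1*(-325290) = -107504 - 1*(-325290) = -107504 + 325290 = 217786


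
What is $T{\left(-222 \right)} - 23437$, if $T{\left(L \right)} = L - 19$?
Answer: $-23678$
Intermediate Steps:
$T{\left(L \right)} = -19 + L$ ($T{\left(L \right)} = L - 19 = -19 + L$)
$T{\left(-222 \right)} - 23437 = \left(-19 - 222\right) - 23437 = -241 + \left(51 - 23488\right) = -241 - 23437 = -23678$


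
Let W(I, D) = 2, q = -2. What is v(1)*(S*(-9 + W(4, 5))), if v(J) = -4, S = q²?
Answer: 112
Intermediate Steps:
S = 4 (S = (-2)² = 4)
v(1)*(S*(-9 + W(4, 5))) = -16*(-9 + 2) = -16*(-7) = -4*(-28) = 112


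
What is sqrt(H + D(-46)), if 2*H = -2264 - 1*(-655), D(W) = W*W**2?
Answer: 3*I*sqrt(43618)/2 ≈ 313.27*I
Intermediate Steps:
D(W) = W**3
H = -1609/2 (H = (-2264 - 1*(-655))/2 = (-2264 + 655)/2 = (1/2)*(-1609) = -1609/2 ≈ -804.50)
sqrt(H + D(-46)) = sqrt(-1609/2 + (-46)**3) = sqrt(-1609/2 - 97336) = sqrt(-196281/2) = 3*I*sqrt(43618)/2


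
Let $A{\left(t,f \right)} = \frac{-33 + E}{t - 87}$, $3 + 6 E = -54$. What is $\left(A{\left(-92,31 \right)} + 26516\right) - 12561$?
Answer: $\frac{4995975}{358} \approx 13955.0$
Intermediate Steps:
$E = - \frac{19}{2}$ ($E = - \frac{1}{2} + \frac{1}{6} \left(-54\right) = - \frac{1}{2} - 9 = - \frac{19}{2} \approx -9.5$)
$A{\left(t,f \right)} = - \frac{85}{2 \left(-87 + t\right)}$ ($A{\left(t,f \right)} = \frac{-33 - \frac{19}{2}}{t - 87} = - \frac{85}{2 \left(-87 + t\right)}$)
$\left(A{\left(-92,31 \right)} + 26516\right) - 12561 = \left(- \frac{85}{-174 + 2 \left(-92\right)} + 26516\right) - 12561 = \left(- \frac{85}{-174 - 184} + 26516\right) - 12561 = \left(- \frac{85}{-358} + 26516\right) - 12561 = \left(\left(-85\right) \left(- \frac{1}{358}\right) + 26516\right) - 12561 = \left(\frac{85}{358} + 26516\right) - 12561 = \frac{9492813}{358} - 12561 = \frac{4995975}{358}$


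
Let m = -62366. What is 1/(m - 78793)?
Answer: -1/141159 ≈ -7.0842e-6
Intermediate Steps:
1/(m - 78793) = 1/(-62366 - 78793) = 1/(-141159) = -1/141159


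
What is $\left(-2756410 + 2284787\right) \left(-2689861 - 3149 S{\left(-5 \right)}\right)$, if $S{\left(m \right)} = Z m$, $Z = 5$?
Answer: $1231471793728$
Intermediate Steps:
$S{\left(m \right)} = 5 m$
$\left(-2756410 + 2284787\right) \left(-2689861 - 3149 S{\left(-5 \right)}\right) = \left(-2756410 + 2284787\right) \left(-2689861 - 3149 \cdot 5 \left(-5\right)\right) = - 471623 \left(-2689861 - -78725\right) = - 471623 \left(-2689861 + 78725\right) = \left(-471623\right) \left(-2611136\right) = 1231471793728$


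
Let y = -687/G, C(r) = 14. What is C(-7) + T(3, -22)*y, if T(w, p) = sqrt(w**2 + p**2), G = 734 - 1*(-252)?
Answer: 14 - 687*sqrt(493)/986 ≈ -1.4705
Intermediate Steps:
G = 986 (G = 734 + 252 = 986)
y = -687/986 ≈ -0.69675
T(w, p) = sqrt(p**2 + w**2)
C(-7) + T(3, -22)*y = 14 + sqrt((-22)**2 + 3**2)*(-687/986) = 14 + sqrt(484 + 9)*(-687/986) = 14 + sqrt(493)*(-687/986) = 14 - 687*sqrt(493)/986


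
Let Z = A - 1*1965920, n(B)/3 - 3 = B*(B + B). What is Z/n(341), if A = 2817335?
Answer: 56761/46513 ≈ 1.2203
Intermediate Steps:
n(B) = 9 + 6*B**2 (n(B) = 9 + 3*(B*(B + B)) = 9 + 3*(B*(2*B)) = 9 + 3*(2*B**2) = 9 + 6*B**2)
Z = 851415 (Z = 2817335 - 1*1965920 = 2817335 - 1965920 = 851415)
Z/n(341) = 851415/(9 + 6*341**2) = 851415/(9 + 6*116281) = 851415/(9 + 697686) = 851415/697695 = 851415*(1/697695) = 56761/46513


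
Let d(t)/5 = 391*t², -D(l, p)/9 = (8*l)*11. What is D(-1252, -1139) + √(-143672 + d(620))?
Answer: 991584 + 2*√187839582 ≈ 1.0190e+6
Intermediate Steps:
D(l, p) = -792*l (D(l, p) = -9*8*l*11 = -792*l)
d(t) = 1955*t² (d(t) = 5*(391*t²) = 1955*t²)
D(-1252, -1139) + √(-143672 + d(620)) = -792*(-1252) + √(-143672 + 1955*620²) = 991584 + √(-143672 + 1955*384400) = 991584 + √(-143672 + 751502000) = 991584 + √751358328 = 991584 + 2*√187839582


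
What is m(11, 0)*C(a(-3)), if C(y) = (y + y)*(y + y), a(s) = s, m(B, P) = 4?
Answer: 144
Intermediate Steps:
C(y) = 4*y² (C(y) = (2*y)*(2*y) = 4*y²)
m(11, 0)*C(a(-3)) = 4*(4*(-3)²) = 4*(4*9) = 4*36 = 144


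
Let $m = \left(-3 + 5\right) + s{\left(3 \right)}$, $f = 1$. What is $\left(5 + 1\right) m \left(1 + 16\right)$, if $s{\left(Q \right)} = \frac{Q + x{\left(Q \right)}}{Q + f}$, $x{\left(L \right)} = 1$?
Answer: $306$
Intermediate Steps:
$s{\left(Q \right)} = 1$ ($s{\left(Q \right)} = \frac{Q + 1}{Q + 1} = \frac{1 + Q}{1 + Q} = 1$)
$m = 3$ ($m = \left(-3 + 5\right) + 1 = 2 + 1 = 3$)
$\left(5 + 1\right) m \left(1 + 16\right) = \left(5 + 1\right) 3 \left(1 + 16\right) = 6 \cdot 3 \cdot 17 = 18 \cdot 17 = 306$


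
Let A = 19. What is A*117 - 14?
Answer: 2209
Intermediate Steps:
A*117 - 14 = 19*117 - 14 = 2223 - 14 = 2209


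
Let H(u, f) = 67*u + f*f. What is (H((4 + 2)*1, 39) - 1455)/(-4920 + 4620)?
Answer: -39/25 ≈ -1.5600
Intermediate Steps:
H(u, f) = f² + 67*u (H(u, f) = 67*u + f² = f² + 67*u)
(H((4 + 2)*1, 39) - 1455)/(-4920 + 4620) = ((39² + 67*((4 + 2)*1)) - 1455)/(-4920 + 4620) = ((1521 + 67*(6*1)) - 1455)/(-300) = ((1521 + 67*6) - 1455)*(-1/300) = ((1521 + 402) - 1455)*(-1/300) = (1923 - 1455)*(-1/300) = 468*(-1/300) = -39/25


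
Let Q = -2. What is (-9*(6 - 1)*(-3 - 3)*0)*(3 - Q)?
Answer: 0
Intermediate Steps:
(-9*(6 - 1)*(-3 - 3)*0)*(3 - Q) = (-9*(6 - 1)*(-3 - 3)*0)*(3 - 1*(-2)) = (-45*(-6*0))*(3 + 2) = -45*0*5 = -9*0*5 = 0*5 = 0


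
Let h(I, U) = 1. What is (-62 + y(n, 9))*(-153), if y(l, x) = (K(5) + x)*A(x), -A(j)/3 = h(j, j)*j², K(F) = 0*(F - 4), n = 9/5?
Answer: 344097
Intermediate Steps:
n = 9/5 (n = 9*(⅕) = 9/5 ≈ 1.8000)
K(F) = 0 (K(F) = 0*(-4 + F) = 0)
A(j) = -3*j²
y(l, x) = -3*x³ (y(l, x) = (0 + x)*(-3*x²) = x*(-3*x²) = -3*x³)
(-62 + y(n, 9))*(-153) = (-62 - 3*9³)*(-153) = (-62 - 3*729)*(-153) = (-62 - 2187)*(-153) = -2249*(-153) = 344097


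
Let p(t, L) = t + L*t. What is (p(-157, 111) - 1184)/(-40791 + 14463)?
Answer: 782/1097 ≈ 0.71285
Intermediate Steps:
(p(-157, 111) - 1184)/(-40791 + 14463) = (-157*(1 + 111) - 1184)/(-40791 + 14463) = (-157*112 - 1184)/(-26328) = (-17584 - 1184)*(-1/26328) = -18768*(-1/26328) = 782/1097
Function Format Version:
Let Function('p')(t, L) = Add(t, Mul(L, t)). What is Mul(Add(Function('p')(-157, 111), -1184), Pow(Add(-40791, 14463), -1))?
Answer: Rational(782, 1097) ≈ 0.71285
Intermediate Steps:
Mul(Add(Function('p')(-157, 111), -1184), Pow(Add(-40791, 14463), -1)) = Mul(Add(Mul(-157, Add(1, 111)), -1184), Pow(Add(-40791, 14463), -1)) = Mul(Add(Mul(-157, 112), -1184), Pow(-26328, -1)) = Mul(Add(-17584, -1184), Rational(-1, 26328)) = Mul(-18768, Rational(-1, 26328)) = Rational(782, 1097)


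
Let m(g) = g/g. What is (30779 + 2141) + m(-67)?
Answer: 32921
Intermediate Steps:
m(g) = 1
(30779 + 2141) + m(-67) = (30779 + 2141) + 1 = 32920 + 1 = 32921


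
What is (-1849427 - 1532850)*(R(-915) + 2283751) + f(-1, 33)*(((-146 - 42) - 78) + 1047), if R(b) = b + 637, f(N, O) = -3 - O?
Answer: -7723338236137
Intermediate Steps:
R(b) = 637 + b
(-1849427 - 1532850)*(R(-915) + 2283751) + f(-1, 33)*(((-146 - 42) - 78) + 1047) = (-1849427 - 1532850)*((637 - 915) + 2283751) + (-3 - 1*33)*(((-146 - 42) - 78) + 1047) = -3382277*(-278 + 2283751) + (-3 - 33)*((-188 - 78) + 1047) = -3382277*2283473 - 36*(-266 + 1047) = -7723338208021 - 36*781 = -7723338208021 - 28116 = -7723338236137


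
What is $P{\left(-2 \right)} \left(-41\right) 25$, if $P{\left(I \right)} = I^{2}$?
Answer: $-4100$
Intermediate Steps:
$P{\left(-2 \right)} \left(-41\right) 25 = \left(-2\right)^{2} \left(-41\right) 25 = 4 \left(-41\right) 25 = \left(-164\right) 25 = -4100$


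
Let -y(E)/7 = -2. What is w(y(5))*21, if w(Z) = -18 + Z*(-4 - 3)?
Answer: -2436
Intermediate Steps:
y(E) = 14 (y(E) = -7*(-2) = 14)
w(Z) = -18 - 7*Z (w(Z) = -18 + Z*(-7) = -18 - 7*Z)
w(y(5))*21 = (-18 - 7*14)*21 = (-18 - 98)*21 = -116*21 = -2436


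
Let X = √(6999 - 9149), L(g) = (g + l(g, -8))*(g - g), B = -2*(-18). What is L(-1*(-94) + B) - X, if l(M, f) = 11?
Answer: -5*I*√86 ≈ -46.368*I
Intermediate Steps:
B = 36
L(g) = 0 (L(g) = (g + 11)*(g - g) = (11 + g)*0 = 0)
X = 5*I*√86 (X = √(-2150) = 5*I*√86 ≈ 46.368*I)
L(-1*(-94) + B) - X = 0 - 5*I*√86 = -5*I*√86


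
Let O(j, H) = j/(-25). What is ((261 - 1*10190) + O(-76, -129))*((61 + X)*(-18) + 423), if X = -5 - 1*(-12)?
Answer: 198767349/25 ≈ 7.9507e+6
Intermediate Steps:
O(j, H) = -j/25 (O(j, H) = j*(-1/25) = -j/25)
X = 7 (X = -5 + 12 = 7)
((261 - 1*10190) + O(-76, -129))*((61 + X)*(-18) + 423) = ((261 - 1*10190) - 1/25*(-76))*((61 + 7)*(-18) + 423) = ((261 - 10190) + 76/25)*(68*(-18) + 423) = (-9929 + 76/25)*(-1224 + 423) = -248149/25*(-801) = 198767349/25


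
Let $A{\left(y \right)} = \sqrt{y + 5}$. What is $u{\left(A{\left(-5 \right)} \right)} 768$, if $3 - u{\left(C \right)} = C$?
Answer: $2304$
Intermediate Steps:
$A{\left(y \right)} = \sqrt{5 + y}$
$u{\left(C \right)} = 3 - C$
$u{\left(A{\left(-5 \right)} \right)} 768 = \left(3 - \sqrt{5 - 5}\right) 768 = \left(3 - \sqrt{0}\right) 768 = \left(3 - 0\right) 768 = \left(3 + 0\right) 768 = 3 \cdot 768 = 2304$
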